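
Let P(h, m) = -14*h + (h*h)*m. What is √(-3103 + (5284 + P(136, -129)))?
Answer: I*√2385707 ≈ 1544.6*I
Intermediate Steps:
P(h, m) = -14*h + m*h² (P(h, m) = -14*h + h²*m = -14*h + m*h²)
√(-3103 + (5284 + P(136, -129))) = √(-3103 + (5284 + 136*(-14 + 136*(-129)))) = √(-3103 + (5284 + 136*(-14 - 17544))) = √(-3103 + (5284 + 136*(-17558))) = √(-3103 + (5284 - 2387888)) = √(-3103 - 2382604) = √(-2385707) = I*√2385707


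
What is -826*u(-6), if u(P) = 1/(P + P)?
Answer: 413/6 ≈ 68.833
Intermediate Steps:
u(P) = 1/(2*P)
-826*u(-6) = -826*(1/2)/(-6) = -826*(1/2)*(-1/6) = -826*(-1)/12 = -59*(-7/6) = 413/6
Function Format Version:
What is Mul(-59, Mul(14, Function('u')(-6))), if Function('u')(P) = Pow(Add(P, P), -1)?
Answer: Rational(413, 6) ≈ 68.833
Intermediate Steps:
Function('u')(P) = Mul(Rational(1, 2), Pow(P, -1)) (Function('u')(P) = Pow(Mul(2, P), -1) = Mul(Rational(1, 2), Pow(P, -1)))
Mul(-59, Mul(14, Function('u')(-6))) = Mul(-59, Mul(14, Mul(Rational(1, 2), Pow(-6, -1)))) = Mul(-59, Mul(14, Mul(Rational(1, 2), Rational(-1, 6)))) = Mul(-59, Mul(14, Rational(-1, 12))) = Mul(-59, Rational(-7, 6)) = Rational(413, 6)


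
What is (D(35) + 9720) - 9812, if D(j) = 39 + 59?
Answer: 6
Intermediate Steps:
D(j) = 98
(D(35) + 9720) - 9812 = (98 + 9720) - 9812 = 9818 - 9812 = 6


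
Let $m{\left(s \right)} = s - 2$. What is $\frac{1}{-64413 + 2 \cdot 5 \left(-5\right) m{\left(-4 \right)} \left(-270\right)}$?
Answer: $- \frac{1}{145413} \approx -6.877 \cdot 10^{-6}$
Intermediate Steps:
$m{\left(s \right)} = -2 + s$
$\frac{1}{-64413 + 2 \cdot 5 \left(-5\right) m{\left(-4 \right)} \left(-270\right)} = \frac{1}{-64413 + 2 \cdot 5 \left(-5\right) \left(-2 - 4\right) \left(-270\right)} = \frac{1}{-64413 + 10 \left(-5\right) \left(-6\right) \left(-270\right)} = \frac{1}{-64413 + \left(-50\right) \left(-6\right) \left(-270\right)} = \frac{1}{-64413 + 300 \left(-270\right)} = \frac{1}{-64413 - 81000} = \frac{1}{-145413} = - \frac{1}{145413}$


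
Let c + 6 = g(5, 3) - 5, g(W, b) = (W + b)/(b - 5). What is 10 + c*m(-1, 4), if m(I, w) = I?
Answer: 25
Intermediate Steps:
g(W, b) = (W + b)/(-5 + b)
c = -15 (c = -6 + ((5 + 3)/(-5 + 3) - 5) = -6 + (8/(-2) - 5) = -6 + (-½*8 - 5) = -6 + (-4 - 5) = -6 - 9 = -15)
10 + c*m(-1, 4) = 10 - 15*(-1) = 10 + 15 = 25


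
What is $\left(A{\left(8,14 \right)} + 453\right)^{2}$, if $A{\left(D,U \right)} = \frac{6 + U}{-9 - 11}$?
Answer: $204304$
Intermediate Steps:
$A{\left(D,U \right)} = - \frac{3}{10} - \frac{U}{20}$ ($A{\left(D,U \right)} = \frac{6 + U}{-20} = \left(6 + U\right) \left(- \frac{1}{20}\right) = - \frac{3}{10} - \frac{U}{20}$)
$\left(A{\left(8,14 \right)} + 453\right)^{2} = \left(\left(- \frac{3}{10} - \frac{7}{10}\right) + 453\right)^{2} = \left(-1 + 453\right)^{2} = 452^{2} = 204304$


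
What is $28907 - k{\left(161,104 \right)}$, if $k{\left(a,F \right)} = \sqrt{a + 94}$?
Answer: $28907 - \sqrt{255} \approx 28891.0$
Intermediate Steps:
$k{\left(a,F \right)} = \sqrt{94 + a}$
$28907 - k{\left(161,104 \right)} = 28907 - \sqrt{94 + 161} = 28907 - \sqrt{255}$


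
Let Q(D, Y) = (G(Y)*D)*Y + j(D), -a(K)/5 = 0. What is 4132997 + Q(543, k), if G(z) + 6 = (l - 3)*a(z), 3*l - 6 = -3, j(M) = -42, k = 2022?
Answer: -2454721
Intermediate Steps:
l = 1 (l = 2 + (1/3)*(-3) = 2 - 1 = 1)
a(K) = 0 (a(K) = -5*0 = 0)
G(z) = -6 (G(z) = -6 + (1 - 3)*0 = -6 - 2*0 = -6 + 0 = -6)
Q(D, Y) = -42 - 6*D*Y (Q(D, Y) = (-6*D)*Y - 42 = -6*D*Y - 42 = -42 - 6*D*Y)
4132997 + Q(543, k) = 4132997 + (-42 - 6*543*2022) = 4132997 + (-42 - 6587676) = 4132997 - 6587718 = -2454721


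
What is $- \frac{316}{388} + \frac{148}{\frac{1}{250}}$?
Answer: $\frac{3588921}{97} \approx 36999.0$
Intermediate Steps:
$- \frac{316}{388} + \frac{148}{\frac{1}{250}} = \left(-316\right) \frac{1}{388} + 148 \frac{1}{\frac{1}{250}} = - \frac{79}{97} + 148 \cdot 250 = - \frac{79}{97} + 37000 = \frac{3588921}{97}$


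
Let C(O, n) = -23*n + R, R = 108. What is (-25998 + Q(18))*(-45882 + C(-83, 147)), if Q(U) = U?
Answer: 1277046900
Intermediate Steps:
C(O, n) = 108 - 23*n (C(O, n) = -23*n + 108 = 108 - 23*n)
(-25998 + Q(18))*(-45882 + C(-83, 147)) = (-25998 + 18)*(-45882 + (108 - 23*147)) = -25980*(-45882 + (108 - 3381)) = -25980*(-45882 - 3273) = -25980*(-49155) = 1277046900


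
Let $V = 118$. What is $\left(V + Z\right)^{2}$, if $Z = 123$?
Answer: $58081$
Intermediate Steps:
$\left(V + Z\right)^{2} = \left(118 + 123\right)^{2} = 241^{2} = 58081$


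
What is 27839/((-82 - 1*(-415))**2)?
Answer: 27839/110889 ≈ 0.25105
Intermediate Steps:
27839/((-82 - 1*(-415))**2) = 27839/((-82 + 415)**2) = 27839/(333**2) = 27839/110889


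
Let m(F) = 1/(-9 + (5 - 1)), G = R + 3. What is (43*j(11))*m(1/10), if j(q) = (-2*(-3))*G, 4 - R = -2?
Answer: -2322/5 ≈ -464.40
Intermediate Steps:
R = 6 (R = 4 - 1*(-2) = 4 + 2 = 6)
G = 9 (G = 6 + 3 = 9)
j(q) = 54 (j(q) = -2*(-3)*9 = 6*9 = 54)
m(F) = -1/5 (m(F) = 1/(-9 + 4) = 1/(-5) = -1/5)
(43*j(11))*m(1/10) = (43*54)*(-1/5) = 2322*(-1/5) = -2322/5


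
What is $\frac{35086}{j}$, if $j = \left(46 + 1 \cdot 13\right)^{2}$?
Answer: $\frac{35086}{3481} \approx 10.079$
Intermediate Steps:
$j = 3481$ ($j = \left(46 + 13\right)^{2} = 59^{2} = 3481$)
$\frac{35086}{j} = \frac{35086}{3481}$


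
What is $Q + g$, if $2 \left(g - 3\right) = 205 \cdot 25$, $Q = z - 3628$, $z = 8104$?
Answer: $\frac{14083}{2} \approx 7041.5$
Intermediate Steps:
$Q = 4476$ ($Q = 8104 - 3628 = 4476$)
$g = \frac{5131}{2}$ ($g = 3 + \frac{205 \cdot 25}{2} = 3 + \frac{1}{2} \cdot 5125 = 3 + \frac{5125}{2} = \frac{5131}{2} \approx 2565.5$)
$Q + g = 4476 + \frac{5131}{2} = \frac{14083}{2}$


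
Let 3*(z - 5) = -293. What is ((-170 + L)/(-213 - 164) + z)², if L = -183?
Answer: 10763440009/1279161 ≈ 8414.5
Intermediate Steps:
z = -278/3 (z = 5 + (⅓)*(-293) = 5 - 293/3 = -278/3 ≈ -92.667)
((-170 + L)/(-213 - 164) + z)² = ((-170 - 183)/(-213 - 164) - 278/3)² = (-353/(-377) - 278/3)² = (-353*(-1/377) - 278/3)² = (353/377 - 278/3)² = (-103747/1131)² = 10763440009/1279161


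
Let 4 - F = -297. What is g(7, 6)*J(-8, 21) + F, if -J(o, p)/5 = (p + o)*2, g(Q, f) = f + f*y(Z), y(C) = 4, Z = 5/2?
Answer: -3599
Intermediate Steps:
Z = 5/2 (Z = 5*(1/2) = 5/2 ≈ 2.5000)
F = 301 (F = 4 - 1*(-297) = 4 + 297 = 301)
g(Q, f) = 5*f (g(Q, f) = f + f*4 = f + 4*f = 5*f)
J(o, p) = -10*o - 10*p (J(o, p) = -5*(p + o)*2 = -5*(o + p)*2 = -5*(2*o + 2*p) = -10*o - 10*p)
g(7, 6)*J(-8, 21) + F = (5*6)*(-10*(-8) - 10*21) + 301 = 30*(80 - 210) + 301 = 30*(-130) + 301 = -3900 + 301 = -3599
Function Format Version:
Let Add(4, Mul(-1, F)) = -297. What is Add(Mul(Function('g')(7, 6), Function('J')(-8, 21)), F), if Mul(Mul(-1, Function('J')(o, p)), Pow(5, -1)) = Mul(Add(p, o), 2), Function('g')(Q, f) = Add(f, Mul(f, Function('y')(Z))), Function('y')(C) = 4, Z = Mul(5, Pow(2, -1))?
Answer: -3599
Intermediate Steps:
Z = Rational(5, 2) (Z = Mul(5, Rational(1, 2)) = Rational(5, 2) ≈ 2.5000)
F = 301 (F = Add(4, Mul(-1, -297)) = Add(4, 297) = 301)
Function('g')(Q, f) = Mul(5, f) (Function('g')(Q, f) = Add(f, Mul(f, 4)) = Add(f, Mul(4, f)) = Mul(5, f))
Function('J')(o, p) = Add(Mul(-10, o), Mul(-10, p)) (Function('J')(o, p) = Mul(-5, Mul(Add(p, o), 2)) = Mul(-5, Mul(Add(o, p), 2)) = Mul(-5, Add(Mul(2, o), Mul(2, p))) = Add(Mul(-10, o), Mul(-10, p)))
Add(Mul(Function('g')(7, 6), Function('J')(-8, 21)), F) = Add(Mul(Mul(5, 6), Add(Mul(-10, -8), Mul(-10, 21))), 301) = Add(Mul(30, Add(80, -210)), 301) = Add(Mul(30, -130), 301) = Add(-3900, 301) = -3599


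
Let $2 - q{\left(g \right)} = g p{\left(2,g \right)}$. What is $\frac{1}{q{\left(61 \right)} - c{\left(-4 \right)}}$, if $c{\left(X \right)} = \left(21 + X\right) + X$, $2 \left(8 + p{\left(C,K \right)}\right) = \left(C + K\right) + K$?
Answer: $- \frac{1}{3305} \approx -0.00030257$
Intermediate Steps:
$p{\left(C,K \right)} = -8 + K + \frac{C}{2}$ ($p{\left(C,K \right)} = -8 + \frac{\left(C + K\right) + K}{2} = -8 + \frac{C + 2 K}{2} = -8 + \left(K + \frac{C}{2}\right) = -8 + K + \frac{C}{2}$)
$q{\left(g \right)} = 2 - g \left(-7 + g\right)$ ($q{\left(g \right)} = 2 - g \left(-8 + g + \frac{1}{2} \cdot 2\right) = 2 - g \left(-8 + g + 1\right) = 2 - g \left(-7 + g\right)$)
$c{\left(X \right)} = 21 + 2 X$
$\frac{1}{q{\left(61 \right)} - c{\left(-4 \right)}} = \frac{1}{\left(2 - 61 \left(-7 + 61\right)\right) - \left(21 + 2 \left(-4\right)\right)} = \frac{1}{\left(2 - 61 \cdot 54\right) - \left(21 - 8\right)} = \frac{1}{\left(2 - 3294\right) - 13} = \frac{1}{-3292 - 13} = \frac{1}{-3305} = - \frac{1}{3305}$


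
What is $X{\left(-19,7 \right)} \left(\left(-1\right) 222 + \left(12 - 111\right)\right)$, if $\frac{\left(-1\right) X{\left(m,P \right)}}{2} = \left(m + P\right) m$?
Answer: $146376$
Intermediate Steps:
$X{\left(m,P \right)} = - 2 m \left(P + m\right)$ ($X{\left(m,P \right)} = - 2 \left(m + P\right) m = - 2 \left(P + m\right) m = - 2 m \left(P + m\right)$)
$X{\left(-19,7 \right)} \left(\left(-1\right) 222 + \left(12 - 111\right)\right) = \left(-2\right) \left(-19\right) \left(7 - 19\right) \left(\left(-1\right) 222 + \left(12 - 111\right)\right) = \left(-2\right) \left(-19\right) \left(-12\right) \left(-222 + \left(12 - 111\right)\right) = - 456 \left(-222 - 99\right) = \left(-456\right) \left(-321\right) = 146376$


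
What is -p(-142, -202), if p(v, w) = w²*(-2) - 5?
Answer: 81613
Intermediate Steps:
p(v, w) = -5 - 2*w² (p(v, w) = -2*w² - 5 = -5 - 2*w²)
-p(-142, -202) = -(-5 - 2*(-202)²) = -(-5 - 2*40804) = -(-5 - 81608) = -1*(-81613) = 81613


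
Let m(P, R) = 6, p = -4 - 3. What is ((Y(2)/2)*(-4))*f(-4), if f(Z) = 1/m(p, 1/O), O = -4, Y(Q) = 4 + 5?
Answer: -3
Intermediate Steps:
Y(Q) = 9
p = -7
f(Z) = 1/6
((Y(2)/2)*(-4))*f(-4) = ((9/2)*(-4))*(1/6) = -18*1/6 = -3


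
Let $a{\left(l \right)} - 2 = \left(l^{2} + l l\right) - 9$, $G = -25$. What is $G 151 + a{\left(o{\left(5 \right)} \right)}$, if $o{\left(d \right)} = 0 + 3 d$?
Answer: $-3332$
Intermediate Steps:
$o{\left(d \right)} = 3 d$
$a{\left(l \right)} = -7 + 2 l^{2}$ ($a{\left(l \right)} = 2 - \left(9 - l^{2} - l l\right) = 2 + \left(\left(l^{2} + l^{2}\right) - 9\right) = 2 + \left(2 l^{2} - 9\right) = 2 + \left(-9 + 2 l^{2}\right) = -7 + 2 l^{2}$)
$G 151 + a{\left(o{\left(5 \right)} \right)} = \left(-25\right) 151 - \left(7 - 2 \left(3 \cdot 5\right)^{2}\right) = -3775 - \left(7 - 2 \cdot 15^{2}\right) = -3775 + \left(-7 + 2 \cdot 225\right) = -3775 + \left(-7 + 450\right) = -3775 + 443 = -3332$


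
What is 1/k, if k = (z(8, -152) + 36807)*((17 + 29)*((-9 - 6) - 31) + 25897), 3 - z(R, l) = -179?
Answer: 1/879635409 ≈ 1.1368e-9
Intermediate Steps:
z(R, l) = 182 (z(R, l) = 3 - 1*(-179) = 3 + 179 = 182)
k = 879635409 (k = (182 + 36807)*((17 + 29)*((-9 - 6) - 31) + 25897) = 36989*(46*(-15 - 31) + 25897) = 36989*(46*(-46) + 25897) = 36989*(-2116 + 25897) = 36989*23781 = 879635409)
1/k = 1/879635409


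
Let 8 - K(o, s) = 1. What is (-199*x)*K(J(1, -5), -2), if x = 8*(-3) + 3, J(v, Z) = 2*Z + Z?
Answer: 29253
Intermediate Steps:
J(v, Z) = 3*Z
K(o, s) = 7 (K(o, s) = 8 - 1*1 = 8 - 1 = 7)
x = -21 (x = -24 + 3 = -21)
(-199*x)*K(J(1, -5), -2) = -199*(-21)*7 = 4179*7 = 29253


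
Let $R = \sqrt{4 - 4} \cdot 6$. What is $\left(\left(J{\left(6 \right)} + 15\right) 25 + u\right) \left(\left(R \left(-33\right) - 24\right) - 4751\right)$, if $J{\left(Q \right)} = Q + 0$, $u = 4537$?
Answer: $-24171050$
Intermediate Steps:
$J{\left(Q \right)} = Q$
$R = 0$ ($R = \sqrt{0} \cdot 6 = 0 \cdot 6 = 0$)
$\left(\left(J{\left(6 \right)} + 15\right) 25 + u\right) \left(\left(R \left(-33\right) - 24\right) - 4751\right) = \left(\left(6 + 15\right) 25 + 4537\right) \left(\left(0 \left(-33\right) - 24\right) - 4751\right) = \left(21 \cdot 25 + 4537\right) \left(\left(0 - 24\right) - 4751\right) = \left(525 + 4537\right) \left(-24 - 4751\right) = 5062 \left(-4775\right) = -24171050$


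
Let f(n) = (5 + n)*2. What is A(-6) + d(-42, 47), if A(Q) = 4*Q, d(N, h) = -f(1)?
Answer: -36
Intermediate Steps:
f(n) = 10 + 2*n
d(N, h) = -12 (d(N, h) = -(10 + 2*1) = -(10 + 2) = -1*12 = -12)
A(-6) + d(-42, 47) = 4*(-6) - 12 = -24 - 12 = -36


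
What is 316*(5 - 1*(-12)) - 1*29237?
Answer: -23865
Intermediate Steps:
316*(5 - 1*(-12)) - 1*29237 = 316*(5 + 12) - 29237 = 316*17 - 29237 = 5372 - 29237 = -23865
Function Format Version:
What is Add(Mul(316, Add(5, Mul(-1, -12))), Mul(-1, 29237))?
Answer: -23865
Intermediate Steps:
Add(Mul(316, Add(5, Mul(-1, -12))), Mul(-1, 29237)) = Add(Mul(316, Add(5, 12)), -29237) = Add(Mul(316, 17), -29237) = Add(5372, -29237) = -23865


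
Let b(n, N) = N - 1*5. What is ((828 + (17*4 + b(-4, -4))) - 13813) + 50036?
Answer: 37110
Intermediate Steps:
b(n, N) = -5 + N (b(n, N) = N - 5 = -5 + N)
((828 + (17*4 + b(-4, -4))) - 13813) + 50036 = ((828 + (17*4 + (-5 - 4))) - 13813) + 50036 = ((828 + (68 - 9)) - 13813) + 50036 = ((828 + 59) - 13813) + 50036 = (887 - 13813) + 50036 = -12926 + 50036 = 37110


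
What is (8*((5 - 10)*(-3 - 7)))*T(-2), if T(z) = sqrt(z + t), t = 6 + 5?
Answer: 1200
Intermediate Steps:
t = 11
T(z) = sqrt(11 + z) (T(z) = sqrt(z + 11) = sqrt(11 + z))
(8*((5 - 10)*(-3 - 7)))*T(-2) = (8*((5 - 10)*(-3 - 7)))*sqrt(11 - 2) = (8*(-5*(-10)))*sqrt(9) = (8*50)*3 = 400*3 = 1200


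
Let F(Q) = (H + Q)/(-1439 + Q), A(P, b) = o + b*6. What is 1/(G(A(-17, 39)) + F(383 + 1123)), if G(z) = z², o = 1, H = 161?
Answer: 67/3701742 ≈ 1.8100e-5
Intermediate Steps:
A(P, b) = 1 + 6*b (A(P, b) = 1 + b*6 = 1 + 6*b)
F(Q) = (161 + Q)/(-1439 + Q)
1/(G(A(-17, 39)) + F(383 + 1123)) = 1/((1 + 6*39)² + (161 + (383 + 1123))/(-1439 + (383 + 1123))) = 1/((1 + 234)² + (161 + 1506)/(-1439 + 1506)) = 1/(235² + 1667/67) = 1/(55225 + (1/67)*1667) = 1/(55225 + 1667/67) = 1/(3701742/67) = 67/3701742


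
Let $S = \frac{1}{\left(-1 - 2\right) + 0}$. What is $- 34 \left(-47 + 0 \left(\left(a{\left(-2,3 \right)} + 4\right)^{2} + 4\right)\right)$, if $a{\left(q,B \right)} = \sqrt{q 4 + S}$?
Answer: $1598$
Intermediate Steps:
$S = - \frac{1}{3}$ ($S = \frac{1}{-3 + 0} = \frac{1}{-3} = - \frac{1}{3} \approx -0.33333$)
$a{\left(q,B \right)} = \sqrt{- \frac{1}{3} + 4 q}$ ($a{\left(q,B \right)} = \sqrt{q 4 - \frac{1}{3}} = \sqrt{4 q - \frac{1}{3}} = \sqrt{- \frac{1}{3} + 4 q}$)
$- 34 \left(-47 + 0 \left(\left(a{\left(-2,3 \right)} + 4\right)^{2} + 4\right)\right) = - 34 \left(-47 + 0 \left(\left(\frac{\sqrt{-3 + 36 \left(-2\right)}}{3} + 4\right)^{2} + 4\right)\right) = - 34 \left(-47 + 0 \left(\left(\frac{\sqrt{-3 - 72}}{3} + 4\right)^{2} + 4\right)\right) = - 34 \left(-47 + 0 \left(\left(\frac{\sqrt{-75}}{3} + 4\right)^{2} + 4\right)\right) = - 34 \left(-47 + 0 \left(\left(\frac{5 i \sqrt{3}}{3} + 4\right)^{2} + 4\right)\right) = - 34 \left(-47 + 0 \left(\left(4 + \frac{5 i \sqrt{3}}{3}\right)^{2} + 4\right)\right) = - 34 \left(-47 + 0 \left(4 + \left(4 + \frac{5 i \sqrt{3}}{3}\right)^{2}\right)\right) = - 34 \left(-47 + 0\right) = \left(-34\right) \left(-47\right) = 1598$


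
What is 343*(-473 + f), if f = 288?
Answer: -63455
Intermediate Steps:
343*(-473 + f) = 343*(-473 + 288) = 343*(-185) = -63455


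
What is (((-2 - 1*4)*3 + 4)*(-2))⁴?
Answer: 614656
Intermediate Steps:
(((-2 - 1*4)*3 + 4)*(-2))⁴ = (((-2 - 4)*3 + 4)*(-2))⁴ = ((-6*3 + 4)*(-2))⁴ = ((-18 + 4)*(-2))⁴ = (-14*(-2))⁴ = 28⁴ = 614656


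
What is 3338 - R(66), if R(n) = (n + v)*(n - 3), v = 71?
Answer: -5293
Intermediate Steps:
R(n) = (-3 + n)*(71 + n) (R(n) = (n + 71)*(n - 3) = (71 + n)*(-3 + n) = (-3 + n)*(71 + n))
3338 - R(66) = 3338 - (-213 + 66² + 68*66) = 3338 - (-213 + 4356 + 4488) = 3338 - 1*8631 = 3338 - 8631 = -5293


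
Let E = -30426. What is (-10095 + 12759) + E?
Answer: -27762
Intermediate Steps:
(-10095 + 12759) + E = (-10095 + 12759) - 30426 = 2664 - 30426 = -27762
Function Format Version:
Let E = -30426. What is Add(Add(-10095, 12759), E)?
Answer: -27762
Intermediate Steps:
Add(Add(-10095, 12759), E) = Add(Add(-10095, 12759), -30426) = Add(2664, -30426) = -27762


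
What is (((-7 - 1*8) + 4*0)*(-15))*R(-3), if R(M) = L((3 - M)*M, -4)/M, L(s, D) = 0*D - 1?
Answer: 75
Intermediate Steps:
L(s, D) = -1 (L(s, D) = 0 - 1 = -1)
R(M) = -1/M
(((-7 - 1*8) + 4*0)*(-15))*R(-3) = (((-7 - 1*8) + 4*0)*(-15))*(-1/(-3)) = (((-7 - 8) + 0)*(-15))*(-1*(-⅓)) = ((-15 + 0)*(-15))*(⅓) = -15*(-15)*(⅓) = 225*(⅓) = 75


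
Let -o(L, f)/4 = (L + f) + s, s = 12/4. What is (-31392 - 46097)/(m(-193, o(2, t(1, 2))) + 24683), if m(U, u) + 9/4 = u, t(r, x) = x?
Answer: -309956/98611 ≈ -3.1432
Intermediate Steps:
s = 3 (s = 12*(¼) = 3)
o(L, f) = -12 - 4*L - 4*f (o(L, f) = -4*((L + f) + 3) = -4*(3 + L + f) = -12 - 4*L - 4*f)
m(U, u) = -9/4 + u
(-31392 - 46097)/(m(-193, o(2, t(1, 2))) + 24683) = (-31392 - 46097)/((-9/4 + (-12 - 4*2 - 4*2)) + 24683) = -77489/((-9/4 + (-12 - 8 - 8)) + 24683) = -77489/((-9/4 - 28) + 24683) = -77489/(-121/4 + 24683) = -77489/98611/4 = -77489*4/98611 = -309956/98611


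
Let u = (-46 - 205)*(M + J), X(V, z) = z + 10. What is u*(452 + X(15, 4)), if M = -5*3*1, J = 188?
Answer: -20235118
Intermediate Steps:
X(V, z) = 10 + z
M = -15 (M = -15*1 = -15)
u = -43423 (u = (-46 - 205)*(-15 + 188) = -251*173 = -43423)
u*(452 + X(15, 4)) = -43423*(452 + (10 + 4)) = -43423*(452 + 14) = -43423*466 = -20235118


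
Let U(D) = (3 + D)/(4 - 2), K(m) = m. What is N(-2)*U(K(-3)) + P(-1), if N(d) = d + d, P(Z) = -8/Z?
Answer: 8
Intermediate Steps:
U(D) = 3/2 + D/2 (U(D) = (3 + D)/2 = (3 + D)*(½) = 3/2 + D/2)
N(d) = 2*d
N(-2)*U(K(-3)) + P(-1) = (2*(-2))*(3/2 + (½)*(-3)) - 8/(-1) = -4*(3/2 - 3/2) - 8*(-1) = -4*0 + 8 = 0 + 8 = 8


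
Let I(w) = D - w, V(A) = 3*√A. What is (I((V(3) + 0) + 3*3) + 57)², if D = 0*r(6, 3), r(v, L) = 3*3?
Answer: 2331 - 288*√3 ≈ 1832.2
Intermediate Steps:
r(v, L) = 9
D = 0 (D = 0*9 = 0)
I(w) = -w (I(w) = 0 - w = -w)
(I((V(3) + 0) + 3*3) + 57)² = (-((3*√3 + 0) + 3*3) + 57)² = (-(3*√3 + 9) + 57)² = (-(9 + 3*√3) + 57)² = ((-9 - 3*√3) + 57)² = (48 - 3*√3)²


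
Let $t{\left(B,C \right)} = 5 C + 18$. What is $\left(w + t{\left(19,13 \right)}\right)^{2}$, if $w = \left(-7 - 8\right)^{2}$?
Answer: $94864$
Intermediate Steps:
$t{\left(B,C \right)} = 18 + 5 C$
$w = 225$ ($w = \left(-15\right)^{2} = 225$)
$\left(w + t{\left(19,13 \right)}\right)^{2} = \left(225 + \left(18 + 5 \cdot 13\right)\right)^{2} = \left(225 + \left(18 + 65\right)\right)^{2} = \left(225 + 83\right)^{2} = 308^{2} = 94864$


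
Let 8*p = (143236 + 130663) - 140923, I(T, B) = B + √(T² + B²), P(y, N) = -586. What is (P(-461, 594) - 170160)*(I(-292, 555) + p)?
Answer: -2932904042 - 170746*√393289 ≈ -3.0400e+9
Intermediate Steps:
I(T, B) = B + √(B² + T²)
p = 16622 (p = ((143236 + 130663) - 140923)/8 = (273899 - 140923)/8 = (⅛)*132976 = 16622)
(P(-461, 594) - 170160)*(I(-292, 555) + p) = (-586 - 170160)*((555 + √(555² + (-292)²)) + 16622) = -170746*((555 + √(308025 + 85264)) + 16622) = -170746*((555 + √393289) + 16622) = -170746*(17177 + √393289) = -2932904042 - 170746*√393289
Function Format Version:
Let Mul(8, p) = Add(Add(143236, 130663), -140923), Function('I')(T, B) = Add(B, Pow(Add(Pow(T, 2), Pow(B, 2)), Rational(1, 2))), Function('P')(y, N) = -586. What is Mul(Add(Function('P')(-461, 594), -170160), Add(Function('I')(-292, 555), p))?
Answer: Add(-2932904042, Mul(-170746, Pow(393289, Rational(1, 2)))) ≈ -3.0400e+9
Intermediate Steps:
Function('I')(T, B) = Add(B, Pow(Add(Pow(B, 2), Pow(T, 2)), Rational(1, 2)))
p = 16622 (p = Mul(Rational(1, 8), Add(Add(143236, 130663), -140923)) = Mul(Rational(1, 8), Add(273899, -140923)) = Mul(Rational(1, 8), 132976) = 16622)
Mul(Add(Function('P')(-461, 594), -170160), Add(Function('I')(-292, 555), p)) = Mul(Add(-586, -170160), Add(Add(555, Pow(Add(Pow(555, 2), Pow(-292, 2)), Rational(1, 2))), 16622)) = Mul(-170746, Add(Add(555, Pow(Add(308025, 85264), Rational(1, 2))), 16622)) = Mul(-170746, Add(Add(555, Pow(393289, Rational(1, 2))), 16622)) = Mul(-170746, Add(17177, Pow(393289, Rational(1, 2)))) = Add(-2932904042, Mul(-170746, Pow(393289, Rational(1, 2))))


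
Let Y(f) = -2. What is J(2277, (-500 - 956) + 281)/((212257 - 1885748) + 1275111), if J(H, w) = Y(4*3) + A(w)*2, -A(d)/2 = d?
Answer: -2349/199190 ≈ -0.011793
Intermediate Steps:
A(d) = -2*d
J(H, w) = -2 - 4*w (J(H, w) = -2 - 2*w*2 = -2 - 4*w)
J(2277, (-500 - 956) + 281)/((212257 - 1885748) + 1275111) = (-2 - 4*((-500 - 956) + 281))/((212257 - 1885748) + 1275111) = (-2 - 4*(-1456 + 281))/(-1673491 + 1275111) = (-2 - 4*(-1175))/(-398380) = (-2 + 4700)*(-1/398380) = 4698*(-1/398380) = -2349/199190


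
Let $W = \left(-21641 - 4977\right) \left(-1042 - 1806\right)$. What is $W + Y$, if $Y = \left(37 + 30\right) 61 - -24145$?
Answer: $75836296$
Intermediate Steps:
$Y = 28232$ ($Y = 67 \cdot 61 + 24145 = 4087 + 24145 = 28232$)
$W = 75808064$ ($W = \left(-26618\right) \left(-2848\right) = 75808064$)
$W + Y = 75808064 + 28232 = 75836296$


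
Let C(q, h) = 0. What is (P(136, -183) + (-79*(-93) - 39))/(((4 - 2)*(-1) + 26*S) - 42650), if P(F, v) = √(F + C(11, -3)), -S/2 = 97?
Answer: -1827/11924 - √34/23848 ≈ -0.15346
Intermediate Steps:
S = -194 (S = -2*97 = -194)
P(F, v) = √F (P(F, v) = √(F + 0) = √F)
(P(136, -183) + (-79*(-93) - 39))/(((4 - 2)*(-1) + 26*S) - 42650) = (√136 + (-79*(-93) - 39))/(((4 - 2)*(-1) + 26*(-194)) - 42650) = (2*√34 + (7347 - 39))/((2*(-1) - 5044) - 42650) = (2*√34 + 7308)/((-2 - 5044) - 42650) = (7308 + 2*√34)/(-5046 - 42650) = (7308 + 2*√34)/(-47696) = (7308 + 2*√34)*(-1/47696) = -1827/11924 - √34/23848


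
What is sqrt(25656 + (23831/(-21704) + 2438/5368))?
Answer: sqrt(1360324935060923062)/7281692 ≈ 160.17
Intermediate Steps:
sqrt(25656 + (23831/(-21704) + 2438/5368)) = sqrt(25656 + (23831*(-1/21704) + 2438*(1/5368))) = sqrt(25656 + (-23831/21704 + 1219/2684)) = sqrt(25656 - 9376307/14563384) = sqrt(373628803597/14563384) = sqrt(1360324935060923062)/7281692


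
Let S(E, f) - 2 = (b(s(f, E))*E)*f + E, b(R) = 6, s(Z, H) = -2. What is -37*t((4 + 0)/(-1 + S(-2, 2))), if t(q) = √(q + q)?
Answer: -74*I*√2/5 ≈ -20.93*I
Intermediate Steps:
S(E, f) = 2 + E + 6*E*f (S(E, f) = 2 + ((6*E)*f + E) = 2 + (6*E*f + E) = 2 + (E + 6*E*f) = 2 + E + 6*E*f)
t(q) = √2*√q (t(q) = √(2*q) = √2*√q)
-37*t((4 + 0)/(-1 + S(-2, 2))) = -37*√2*√((4 + 0)/(-1 + (2 - 2 + 6*(-2)*2))) = -37*√2*√(4/(-1 + (2 - 2 - 24))) = -37*√2*√(4/(-1 - 24)) = -37*√2*√(4/(-25)) = -37*√2*√(4*(-1/25)) = -37*√2*√(-4/25) = -37*√2*2*I/5 = -74*I*√2/5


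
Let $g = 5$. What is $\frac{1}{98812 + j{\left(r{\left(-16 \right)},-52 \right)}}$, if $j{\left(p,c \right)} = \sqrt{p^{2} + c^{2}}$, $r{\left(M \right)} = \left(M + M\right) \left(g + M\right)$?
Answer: $\frac{24703}{2440921184} - \frac{\sqrt{7913}}{2440921184} \approx 1.0084 \cdot 10^{-5}$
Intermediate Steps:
$r{\left(M \right)} = 2 M \left(5 + M\right)$ ($r{\left(M \right)} = \left(M + M\right) \left(5 + M\right) = 2 M \left(5 + M\right)$)
$j{\left(p,c \right)} = \sqrt{c^{2} + p^{2}}$
$\frac{1}{98812 + j{\left(r{\left(-16 \right)},-52 \right)}} = \frac{1}{98812 + \sqrt{\left(-52\right)^{2} + \left(2 \left(-16\right) \left(5 - 16\right)\right)^{2}}} = \frac{1}{98812 + \sqrt{2704 + \left(2 \left(-16\right) \left(-11\right)\right)^{2}}} = \frac{1}{98812 + \sqrt{2704 + 352^{2}}} = \frac{1}{98812 + \sqrt{2704 + 123904}} = \frac{1}{98812 + \sqrt{126608}} = \frac{1}{98812 + 4 \sqrt{7913}}$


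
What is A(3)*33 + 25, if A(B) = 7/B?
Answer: 102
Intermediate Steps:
A(3)*33 + 25 = (7/3)*33 + 25 = 77 + 25 = 102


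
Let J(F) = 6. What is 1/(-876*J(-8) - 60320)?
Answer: -1/65576 ≈ -1.5249e-5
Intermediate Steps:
1/(-876*J(-8) - 60320) = 1/(-876*6 - 60320) = 1/(-5256 - 60320) = 1/(-65576) = -1/65576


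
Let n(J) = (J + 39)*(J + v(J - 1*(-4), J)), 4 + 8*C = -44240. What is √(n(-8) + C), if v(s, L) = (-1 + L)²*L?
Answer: I*√103466/2 ≈ 160.83*I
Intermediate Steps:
C = -11061/2 (C = -½ + (⅛)*(-44240) = -½ - 5530 = -11061/2 ≈ -5530.5)
v(s, L) = L*(-1 + L)²
n(J) = (39 + J)*(J + J*(-1 + J)²) (n(J) = (J + 39)*(J + J*(-1 + J)²) = (39 + J)*(J + J*(-1 + J)²))
√(n(-8) + C) = √(-8*(78 + (-8)³ - 76*(-8) + 37*(-8)²) - 11061/2) = √(-8*(78 - 512 + 608 + 37*64) - 11061/2) = √(-8*(78 - 512 + 608 + 2368) - 11061/2) = √(-8*2542 - 11061/2) = √(-20336 - 11061/2) = √(-51733/2) = I*√103466/2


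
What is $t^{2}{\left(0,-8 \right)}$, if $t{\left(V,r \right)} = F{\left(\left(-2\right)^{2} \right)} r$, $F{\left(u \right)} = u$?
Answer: $1024$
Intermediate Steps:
$t{\left(V,r \right)} = 4 r$ ($t{\left(V,r \right)} = \left(-2\right)^{2} r = 4 r$)
$t^{2}{\left(0,-8 \right)} = \left(4 \left(-8\right)\right)^{2} = \left(-32\right)^{2} = 1024$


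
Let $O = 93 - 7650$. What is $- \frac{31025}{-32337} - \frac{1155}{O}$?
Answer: $\frac{8236520}{7405173} \approx 1.1123$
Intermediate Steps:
$O = -7557$ ($O = 93 - 7650 = -7557$)
$- \frac{31025}{-32337} - \frac{1155}{O} = - \frac{31025}{-32337} - \frac{1155}{-7557} = \left(-31025\right) \left(- \frac{1}{32337}\right) - - \frac{35}{229} = \frac{31025}{32337} + \frac{35}{229} = \frac{8236520}{7405173}$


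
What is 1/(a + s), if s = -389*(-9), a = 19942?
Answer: 1/23443 ≈ 4.2657e-5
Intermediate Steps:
s = 3501
1/(a + s) = 1/(19942 + 3501) = 1/23443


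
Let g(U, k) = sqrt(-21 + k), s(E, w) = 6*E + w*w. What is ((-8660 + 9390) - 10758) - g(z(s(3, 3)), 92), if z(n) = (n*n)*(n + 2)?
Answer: -10028 - sqrt(71) ≈ -10036.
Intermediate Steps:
s(E, w) = w**2 + 6*E (s(E, w) = 6*E + w**2 = w**2 + 6*E)
z(n) = n**2*(2 + n)
((-8660 + 9390) - 10758) - g(z(s(3, 3)), 92) = ((-8660 + 9390) - 10758) - sqrt(-21 + 92) = (730 - 10758) - sqrt(71) = -10028 - sqrt(71)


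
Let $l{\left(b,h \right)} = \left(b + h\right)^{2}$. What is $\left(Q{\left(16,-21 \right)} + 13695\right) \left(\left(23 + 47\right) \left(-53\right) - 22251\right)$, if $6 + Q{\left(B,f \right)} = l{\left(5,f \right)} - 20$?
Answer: $-361506925$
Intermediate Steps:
$Q{\left(B,f \right)} = -26 + \left(5 + f\right)^{2}$ ($Q{\left(B,f \right)} = -6 + \left(\left(5 + f\right)^{2} - 20\right) = -6 + \left(-20 + \left(5 + f\right)^{2}\right) = -26 + \left(5 + f\right)^{2}$)
$\left(Q{\left(16,-21 \right)} + 13695\right) \left(\left(23 + 47\right) \left(-53\right) - 22251\right) = \left(\left(-26 + \left(5 - 21\right)^{2}\right) + 13695\right) \left(\left(23 + 47\right) \left(-53\right) - 22251\right) = \left(\left(-26 + \left(-16\right)^{2}\right) + 13695\right) \left(70 \left(-53\right) - 22251\right) = \left(\left(-26 + 256\right) + 13695\right) \left(-3710 - 22251\right) = \left(230 + 13695\right) \left(-25961\right) = 13925 \left(-25961\right) = -361506925$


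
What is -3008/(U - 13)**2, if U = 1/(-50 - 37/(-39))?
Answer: -687998972/38775529 ≈ -17.743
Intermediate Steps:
U = -39/1913 (U = 1/(-50 - 37*(-1/39)) = 1/(-50 + 37/39) = 1/(-1913/39) = -39/1913 ≈ -0.020387)
-3008/(U - 13)**2 = -3008/(-39/1913 - 13)**2 = -3008/((-24908/1913)**2) = -3008/620408464/3659569 = -3008*3659569/620408464 = -687998972/38775529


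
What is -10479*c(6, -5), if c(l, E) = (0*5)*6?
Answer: 0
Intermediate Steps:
c(l, E) = 0 (c(l, E) = 0*6 = 0)
-10479*c(6, -5) = -10479*0 = 0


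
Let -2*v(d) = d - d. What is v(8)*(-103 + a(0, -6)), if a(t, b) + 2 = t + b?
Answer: 0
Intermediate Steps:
a(t, b) = -2 + b + t (a(t, b) = -2 + (t + b) = -2 + (b + t) = -2 + b + t)
v(d) = 0 (v(d) = -(d - d)/2 = -½*0 = 0)
v(8)*(-103 + a(0, -6)) = 0*(-103 + (-2 - 6 + 0)) = 0*(-103 - 8) = 0*(-111) = 0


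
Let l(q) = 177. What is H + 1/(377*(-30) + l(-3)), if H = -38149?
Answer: -424712818/11133 ≈ -38149.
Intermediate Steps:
H + 1/(377*(-30) + l(-3)) = -38149 + 1/(377*(-30) + 177) = -38149 + 1/(-11310 + 177) = -38149 + 1/(-11133) = -38149 - 1/11133 = -424712818/11133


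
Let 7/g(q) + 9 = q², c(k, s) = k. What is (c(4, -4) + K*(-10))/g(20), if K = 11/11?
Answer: -2346/7 ≈ -335.14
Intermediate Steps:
g(q) = 7/(-9 + q²)
K = 1 (K = 11*(1/11) = 1)
(c(4, -4) + K*(-10))/g(20) = (4 + 1*(-10))/((7/(-9 + 20²))) = (4 - 10)/((7/(-9 + 400))) = -6/(7/391) = -6/(7*(1/391)) = -6/7/391 = -6*391/7 = -2346/7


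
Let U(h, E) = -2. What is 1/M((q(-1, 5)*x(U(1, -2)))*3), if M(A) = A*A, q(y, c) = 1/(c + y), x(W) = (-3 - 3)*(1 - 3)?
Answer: 1/81 ≈ 0.012346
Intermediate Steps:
x(W) = 12 (x(W) = -6*(-2) = 12)
M(A) = A²
1/M((q(-1, 5)*x(U(1, -2)))*3) = 1/(((12/(5 - 1))*3)²) = 1/(((12/4)*3)²) = 1/((((¼)*12)*3)²) = 1/((3*3)²) = 1/(9²) = 1/81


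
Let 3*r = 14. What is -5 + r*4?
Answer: 41/3 ≈ 13.667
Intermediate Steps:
r = 14/3 (r = (⅓)*14 = 14/3 ≈ 4.6667)
-5 + r*4 = -5 + (14/3)*4 = -5 + 56/3 = 41/3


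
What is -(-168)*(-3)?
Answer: -504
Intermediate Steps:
-(-168)*(-3) = -1*504 = -504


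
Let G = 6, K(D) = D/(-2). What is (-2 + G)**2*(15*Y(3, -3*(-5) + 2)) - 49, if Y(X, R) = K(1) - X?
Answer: -889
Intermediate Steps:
K(D) = -D/2 (K(D) = D*(-1/2) = -D/2)
Y(X, R) = -1/2 - X (Y(X, R) = -1/2*1 - X = -1/2 - X)
(-2 + G)**2*(15*Y(3, -3*(-5) + 2)) - 49 = (-2 + 6)**2*(15*(-1/2 - 1*3)) - 49 = 4**2*(15*(-1/2 - 3)) - 49 = 16*(15*(-7/2)) - 49 = 16*(-105/2) - 49 = -840 - 49 = -889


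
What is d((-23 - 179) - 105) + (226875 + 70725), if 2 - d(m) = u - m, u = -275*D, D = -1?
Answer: 297020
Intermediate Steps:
u = 275 (u = -275*(-1) = 275)
d(m) = -273 + m (d(m) = 2 - (275 - m) = 2 + (-275 + m) = -273 + m)
d((-23 - 179) - 105) + (226875 + 70725) = (-273 + ((-23 - 179) - 105)) + (226875 + 70725) = (-273 + (-202 - 105)) + 297600 = (-273 - 307) + 297600 = -580 + 297600 = 297020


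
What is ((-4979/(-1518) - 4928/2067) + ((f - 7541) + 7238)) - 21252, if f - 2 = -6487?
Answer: -9775385039/348634 ≈ -28039.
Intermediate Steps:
f = -6485 (f = 2 - 6487 = -6485)
((-4979/(-1518) - 4928/2067) + ((f - 7541) + 7238)) - 21252 = ((-4979/(-1518) - 4928/2067) + ((-6485 - 7541) + 7238)) - 21252 = ((-4979*(-1/1518) - 4928*1/2067) + (-14026 + 7238)) - 21252 = ((4979/1518 - 4928/2067) - 6788) - 21252 = (312321/348634 - 6788) - 21252 = -2366215271/348634 - 21252 = -9775385039/348634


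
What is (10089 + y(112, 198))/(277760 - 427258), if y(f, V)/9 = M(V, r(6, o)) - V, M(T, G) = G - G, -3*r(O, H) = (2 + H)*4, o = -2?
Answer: -8307/149498 ≈ -0.055566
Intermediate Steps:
r(O, H) = -8/3 - 4*H/3 (r(O, H) = -(2 + H)*4/3 = -(8 + 4*H)/3 = -8/3 - 4*H/3)
M(T, G) = 0
y(f, V) = -9*V (y(f, V) = 9*(0 - V) = 9*(-V) = -9*V)
(10089 + y(112, 198))/(277760 - 427258) = (10089 - 9*198)/(277760 - 427258) = (10089 - 1782)/(-149498) = 8307*(-1/149498) = -8307/149498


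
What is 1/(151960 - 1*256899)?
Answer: -1/104939 ≈ -9.5294e-6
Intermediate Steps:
1/(151960 - 1*256899) = 1/(151960 - 256899) = 1/(-104939) = -1/104939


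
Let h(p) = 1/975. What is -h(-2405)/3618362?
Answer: -1/3527902950 ≈ -2.8345e-10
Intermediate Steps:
h(p) = 1/975
-h(-2405)/3618362 = -1/(975*3618362) = -1*1/3527902950 = -1/3527902950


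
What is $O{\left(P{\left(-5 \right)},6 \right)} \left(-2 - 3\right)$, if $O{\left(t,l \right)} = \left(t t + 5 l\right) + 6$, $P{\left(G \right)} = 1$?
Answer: $-185$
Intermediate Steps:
$O{\left(t,l \right)} = 6 + t^{2} + 5 l$ ($O{\left(t,l \right)} = \left(t^{2} + 5 l\right) + 6 = 6 + t^{2} + 5 l$)
$O{\left(P{\left(-5 \right)},6 \right)} \left(-2 - 3\right) = \left(6 + 1^{2} + 5 \cdot 6\right) \left(-2 - 3\right) = \left(6 + 1 + 30\right) \left(-5\right) = 37 \left(-5\right) = -185$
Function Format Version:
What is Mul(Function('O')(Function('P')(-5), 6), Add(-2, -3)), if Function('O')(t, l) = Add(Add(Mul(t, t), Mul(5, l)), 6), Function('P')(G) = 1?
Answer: -185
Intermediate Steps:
Function('O')(t, l) = Add(6, Pow(t, 2), Mul(5, l)) (Function('O')(t, l) = Add(Add(Pow(t, 2), Mul(5, l)), 6) = Add(6, Pow(t, 2), Mul(5, l)))
Mul(Function('O')(Function('P')(-5), 6), Add(-2, -3)) = Mul(Add(6, Pow(1, 2), Mul(5, 6)), Add(-2, -3)) = Mul(Add(6, 1, 30), -5) = Mul(37, -5) = -185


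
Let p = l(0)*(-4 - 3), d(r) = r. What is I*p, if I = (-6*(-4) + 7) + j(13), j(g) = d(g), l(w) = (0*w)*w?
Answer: 0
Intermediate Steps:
l(w) = 0 (l(w) = 0*w = 0)
j(g) = g
p = 0 (p = 0*(-4 - 3) = 0*(-7) = 0)
I = 44 (I = (-6*(-4) + 7) + 13 = (24 + 7) + 13 = 31 + 13 = 44)
I*p = 44*0 = 0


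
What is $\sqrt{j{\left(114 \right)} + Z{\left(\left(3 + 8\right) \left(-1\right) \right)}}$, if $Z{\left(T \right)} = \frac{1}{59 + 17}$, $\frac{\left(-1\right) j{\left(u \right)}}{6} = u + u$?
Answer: $\frac{i \sqrt{1975373}}{38} \approx 36.986 i$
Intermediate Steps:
$j{\left(u \right)} = - 12 u$ ($j{\left(u \right)} = - 6 \left(u + u\right) = - 6 \cdot 2 u = - 12 u$)
$Z{\left(T \right)} = \frac{1}{76}$
$\sqrt{j{\left(114 \right)} + Z{\left(\left(3 + 8\right) \left(-1\right) \right)}} = \sqrt{\left(-12\right) 114 + \frac{1}{76}} = \sqrt{-1368 + \frac{1}{76}} = \sqrt{- \frac{103967}{76}} = \frac{i \sqrt{1975373}}{38}$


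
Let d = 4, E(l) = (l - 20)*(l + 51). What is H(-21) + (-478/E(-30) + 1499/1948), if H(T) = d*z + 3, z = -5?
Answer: -16133353/1022700 ≈ -15.775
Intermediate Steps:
E(l) = (-20 + l)*(51 + l)
H(T) = -17 (H(T) = 4*(-5) + 3 = -20 + 3 = -17)
H(-21) + (-478/E(-30) + 1499/1948) = -17 + (-478/(-1020 + (-30)² + 31*(-30)) + 1499/1948) = -17 + (-478/(-1020 + 900 - 930) + 1499*(1/1948)) = -17 + (-478/(-1050) + 1499/1948) = -17 + (-478*(-1/1050) + 1499/1948) = -17 + (239/525 + 1499/1948) = -17 + 1252547/1022700 = -16133353/1022700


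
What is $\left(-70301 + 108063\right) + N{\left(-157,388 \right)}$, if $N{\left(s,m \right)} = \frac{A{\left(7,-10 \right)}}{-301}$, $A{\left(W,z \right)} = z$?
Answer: $\frac{11366372}{301} \approx 37762.0$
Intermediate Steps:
$N{\left(s,m \right)} = \frac{10}{301}$ ($N{\left(s,m \right)} = - \frac{10}{-301} = \left(-10\right) \left(- \frac{1}{301}\right) = \frac{10}{301}$)
$\left(-70301 + 108063\right) + N{\left(-157,388 \right)} = \left(-70301 + 108063\right) + \frac{10}{301} = 37762 + \frac{10}{301} = \frac{11366372}{301}$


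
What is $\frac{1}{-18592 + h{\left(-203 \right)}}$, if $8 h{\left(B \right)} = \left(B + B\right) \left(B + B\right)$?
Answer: $\frac{2}{4025} \approx 0.00049689$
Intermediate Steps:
$h{\left(B \right)} = \frac{B^{2}}{2}$ ($h{\left(B \right)} = \frac{\left(B + B\right) \left(B + B\right)}{8} = \frac{2 B 2 B}{8} = \frac{4 B^{2}}{8} = \frac{B^{2}}{2}$)
$\frac{1}{-18592 + h{\left(-203 \right)}} = \frac{1}{-18592 + \frac{\left(-203\right)^{2}}{2}} = \frac{1}{-18592 + \frac{1}{2} \cdot 41209} = \frac{1}{-18592 + \frac{41209}{2}} = \frac{1}{\frac{4025}{2}} = \frac{2}{4025}$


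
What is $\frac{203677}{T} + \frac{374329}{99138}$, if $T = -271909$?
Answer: $\frac{81591293635}{26956514442} \approx 3.0268$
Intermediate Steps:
$\frac{203677}{T} + \frac{374329}{99138} = \frac{203677}{-271909} + \frac{374329}{99138} = 203677 \left(- \frac{1}{271909}\right) + 374329 \cdot \frac{1}{99138} = - \frac{203677}{271909} + \frac{374329}{99138} = \frac{81591293635}{26956514442}$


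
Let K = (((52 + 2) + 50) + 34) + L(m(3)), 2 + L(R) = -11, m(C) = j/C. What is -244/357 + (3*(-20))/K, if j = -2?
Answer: -10384/8925 ≈ -1.1635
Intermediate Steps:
m(C) = -2/C
L(R) = -13 (L(R) = -2 - 11 = -13)
K = 125 (K = (((52 + 2) + 50) + 34) - 13 = ((54 + 50) + 34) - 13 = (104 + 34) - 13 = 138 - 13 = 125)
-244/357 + (3*(-20))/K = -244/357 + (3*(-20))/125 = -244*1/357 - 60*1/125 = -244/357 - 12/25 = -10384/8925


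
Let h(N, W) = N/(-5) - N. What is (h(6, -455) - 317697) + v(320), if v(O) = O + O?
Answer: -1585321/5 ≈ -3.1706e+5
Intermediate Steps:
v(O) = 2*O
h(N, W) = -6*N/5 (h(N, W) = N*(-1/5) - N = -N/5 - N = -6*N/5)
(h(6, -455) - 317697) + v(320) = (-6/5*6 - 317697) + 2*320 = (-36/5 - 317697) + 640 = -1588521/5 + 640 = -1585321/5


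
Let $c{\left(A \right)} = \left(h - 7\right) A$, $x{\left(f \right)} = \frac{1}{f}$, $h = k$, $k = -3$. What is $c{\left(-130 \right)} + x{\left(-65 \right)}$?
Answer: $\frac{84499}{65} \approx 1300.0$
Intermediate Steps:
$h = -3$
$c{\left(A \right)} = - 10 A$ ($c{\left(A \right)} = \left(-3 - 7\right) A = - 10 A$)
$c{\left(-130 \right)} + x{\left(-65 \right)} = \left(-10\right) \left(-130\right) + \frac{1}{-65} = 1300 - \frac{1}{65} = \frac{84499}{65}$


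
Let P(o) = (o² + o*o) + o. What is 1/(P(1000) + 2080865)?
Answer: 1/4081865 ≈ 2.4499e-7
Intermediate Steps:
P(o) = o + 2*o² (P(o) = (o² + o²) + o = 2*o² + o = o + 2*o²)
1/(P(1000) + 2080865) = 1/(1000*(1 + 2*1000) + 2080865) = 1/(1000*(1 + 2000) + 2080865) = 1/(1000*2001 + 2080865) = 1/(2001000 + 2080865) = 1/4081865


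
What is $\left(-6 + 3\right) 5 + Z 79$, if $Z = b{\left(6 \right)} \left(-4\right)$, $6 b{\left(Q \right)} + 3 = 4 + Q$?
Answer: $- \frac{1151}{3} \approx -383.67$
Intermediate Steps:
$b{\left(Q \right)} = \frac{1}{6} + \frac{Q}{6}$ ($b{\left(Q \right)} = - \frac{1}{2} + \frac{4 + Q}{6} = - \frac{1}{2} + \left(\frac{2}{3} + \frac{Q}{6}\right) = \frac{1}{6} + \frac{Q}{6}$)
$Z = - \frac{14}{3}$ ($Z = \left(\frac{1}{6} + \frac{1}{6} \cdot 6\right) \left(-4\right) = \left(\frac{1}{6} + 1\right) \left(-4\right) = \frac{7}{6} \left(-4\right) = - \frac{14}{3} \approx -4.6667$)
$\left(-6 + 3\right) 5 + Z 79 = \left(-6 + 3\right) 5 - \frac{1106}{3} = \left(-3\right) 5 - \frac{1106}{3} = -15 - \frac{1106}{3} = - \frac{1151}{3}$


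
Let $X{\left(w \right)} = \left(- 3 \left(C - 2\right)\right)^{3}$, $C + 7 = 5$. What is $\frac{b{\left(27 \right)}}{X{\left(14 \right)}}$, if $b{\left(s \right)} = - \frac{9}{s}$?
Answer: $- \frac{1}{5184} \approx -0.0001929$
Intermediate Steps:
$C = -2$ ($C = -7 + 5 = -2$)
$X{\left(w \right)} = 1728$ ($X{\left(w \right)} = \left(- 3 \left(-2 - 2\right)\right)^{3} = \left(\left(-3\right) \left(-4\right)\right)^{3} = 12^{3} = 1728$)
$\frac{b{\left(27 \right)}}{X{\left(14 \right)}} = \frac{\left(-9\right) \frac{1}{27}}{1728} = \left(-9\right) \frac{1}{27} \cdot \frac{1}{1728} = \left(- \frac{1}{3}\right) \frac{1}{1728} = - \frac{1}{5184}$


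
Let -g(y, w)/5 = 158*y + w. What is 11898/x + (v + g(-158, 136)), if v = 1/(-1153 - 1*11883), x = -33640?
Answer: 1701221505301/13704095 ≈ 1.2414e+5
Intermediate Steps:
g(y, w) = -790*y - 5*w (g(y, w) = -5*(158*y + w) = -5*(w + 158*y) = -790*y - 5*w)
v = -1/13036 (v = 1/(-1153 - 11883) = 1/(-13036) = -1/13036 ≈ -7.6711e-5)
11898/x + (v + g(-158, 136)) = 11898/(-33640) + (-1/13036 + (-790*(-158) - 5*136)) = 11898*(-1/33640) + (-1/13036 + (124820 - 680)) = -5949/16820 + (-1/13036 + 124140) = -5949/16820 + 1618289039/13036 = 1701221505301/13704095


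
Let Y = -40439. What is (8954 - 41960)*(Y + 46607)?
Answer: -203581008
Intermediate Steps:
(8954 - 41960)*(Y + 46607) = (8954 - 41960)*(-40439 + 46607) = -33006*6168 = -203581008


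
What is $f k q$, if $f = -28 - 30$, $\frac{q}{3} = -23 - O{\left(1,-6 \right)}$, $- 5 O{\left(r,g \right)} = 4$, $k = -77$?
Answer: $- \frac{1487178}{5} \approx -2.9744 \cdot 10^{5}$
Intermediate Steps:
$O{\left(r,g \right)} = - \frac{4}{5}$ ($O{\left(r,g \right)} = \left(- \frac{1}{5}\right) 4 = - \frac{4}{5}$)
$q = - \frac{333}{5}$ ($q = 3 \left(-23 - - \frac{4}{5}\right) = 3 \left(-23 + \frac{4}{5}\right) = 3 \left(- \frac{111}{5}\right) = - \frac{333}{5} \approx -66.6$)
$f = -58$ ($f = -28 - 30 = -58$)
$f k q = \left(-58\right) \left(-77\right) \left(- \frac{333}{5}\right) = 4466 \left(- \frac{333}{5}\right) = - \frac{1487178}{5}$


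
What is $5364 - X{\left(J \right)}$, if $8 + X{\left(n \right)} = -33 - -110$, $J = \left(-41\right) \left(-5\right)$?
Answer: $5295$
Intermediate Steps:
$J = 205$
$X{\left(n \right)} = 69$ ($X{\left(n \right)} = -8 - -77 = -8 + \left(-33 + 110\right) = -8 + 77 = 69$)
$5364 - X{\left(J \right)} = 5364 - 69 = 5295$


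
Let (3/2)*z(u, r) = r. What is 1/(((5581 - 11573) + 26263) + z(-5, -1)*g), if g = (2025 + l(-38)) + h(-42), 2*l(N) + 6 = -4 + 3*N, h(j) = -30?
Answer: 3/56947 ≈ 5.2681e-5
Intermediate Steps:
z(u, r) = 2*r/3
l(N) = -5 + 3*N/2 (l(N) = -3 + (-4 + 3*N)/2 = -3 + (-2 + 3*N/2) = -5 + 3*N/2)
g = 1933 (g = (2025 + (-5 + (3/2)*(-38))) - 30 = (2025 + (-5 - 57)) - 30 = (2025 - 62) - 30 = 1963 - 30 = 1933)
1/(((5581 - 11573) + 26263) + z(-5, -1)*g) = 1/(((5581 - 11573) + 26263) + ((2/3)*(-1))*1933) = 1/((-5992 + 26263) - 2/3*1933) = 1/(20271 - 3866/3) = 1/(56947/3) = 3/56947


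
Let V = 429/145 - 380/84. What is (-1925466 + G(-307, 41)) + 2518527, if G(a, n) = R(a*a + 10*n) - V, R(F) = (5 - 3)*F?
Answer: 2382348821/3045 ≈ 7.8238e+5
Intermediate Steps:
R(F) = 2*F
V = -4766/3045 (V = 429*(1/145) - 380*1/84 = 429/145 - 95/21 = -4766/3045 ≈ -1.5652)
G(a, n) = 4766/3045 + 2*a² + 20*n (G(a, n) = 2*(a*a + 10*n) - 1*(-4766/3045) = 2*(a² + 10*n) + 4766/3045 = (2*a² + 20*n) + 4766/3045 = 4766/3045 + 2*a² + 20*n)
(-1925466 + G(-307, 41)) + 2518527 = (-1925466 + (4766/3045 + 2*(-307)² + 20*41)) + 2518527 = (-1925466 + (4766/3045 + 2*94249 + 820)) + 2518527 = (-1925466 + (4766/3045 + 188498 + 820)) + 2518527 = (-1925466 + 576478076/3045) + 2518527 = -5286565894/3045 + 2518527 = 2382348821/3045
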